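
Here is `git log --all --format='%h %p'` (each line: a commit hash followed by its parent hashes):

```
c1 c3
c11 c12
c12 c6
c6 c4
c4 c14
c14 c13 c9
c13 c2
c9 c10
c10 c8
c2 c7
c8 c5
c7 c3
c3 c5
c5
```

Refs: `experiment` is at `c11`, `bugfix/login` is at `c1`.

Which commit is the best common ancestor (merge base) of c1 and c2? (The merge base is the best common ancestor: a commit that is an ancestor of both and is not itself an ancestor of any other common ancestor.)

c3

Ancestors of c1: {c1, c3, c5}.
Ancestors of c2: {c2, c3, c5, c7}.
Common ancestors: {c3, c5}.
Among these, c3 is not an ancestor of any other common ancestor — it is the merge base.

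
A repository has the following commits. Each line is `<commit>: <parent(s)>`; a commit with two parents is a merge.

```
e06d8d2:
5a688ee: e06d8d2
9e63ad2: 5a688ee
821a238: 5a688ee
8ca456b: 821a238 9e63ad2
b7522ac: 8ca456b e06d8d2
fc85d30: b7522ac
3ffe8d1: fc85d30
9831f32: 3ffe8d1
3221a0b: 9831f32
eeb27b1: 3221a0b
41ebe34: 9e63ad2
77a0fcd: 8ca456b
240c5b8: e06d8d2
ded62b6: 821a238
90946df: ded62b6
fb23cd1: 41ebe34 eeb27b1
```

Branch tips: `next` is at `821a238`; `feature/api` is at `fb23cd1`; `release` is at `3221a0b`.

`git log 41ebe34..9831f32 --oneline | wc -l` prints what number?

Reachable from 9831f32: {3ffe8d1, 5a688ee, 821a238, 8ca456b, 9831f32, 9e63ad2, b7522ac, e06d8d2, fc85d30}.
Reachable from 41ebe34: {41ebe34, 5a688ee, 9e63ad2, e06d8d2}.
In 9831f32's history but not 41ebe34's: {3ffe8d1, 821a238, 8ca456b, 9831f32, b7522ac, fc85d30} — 6 commits.

6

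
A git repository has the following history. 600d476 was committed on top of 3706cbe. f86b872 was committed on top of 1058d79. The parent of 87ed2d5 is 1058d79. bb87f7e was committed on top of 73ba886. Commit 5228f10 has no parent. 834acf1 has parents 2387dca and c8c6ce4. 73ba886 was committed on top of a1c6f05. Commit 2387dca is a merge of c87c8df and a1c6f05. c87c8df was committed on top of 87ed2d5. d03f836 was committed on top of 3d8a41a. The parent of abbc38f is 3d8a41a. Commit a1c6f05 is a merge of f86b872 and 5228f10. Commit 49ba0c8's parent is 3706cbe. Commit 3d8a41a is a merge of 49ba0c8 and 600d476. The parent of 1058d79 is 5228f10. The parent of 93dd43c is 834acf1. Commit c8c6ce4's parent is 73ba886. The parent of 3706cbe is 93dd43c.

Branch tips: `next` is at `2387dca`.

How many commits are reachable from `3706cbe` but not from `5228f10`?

11

Reachable from 3706cbe: {1058d79, 2387dca, 3706cbe, 5228f10, 73ba886, 834acf1, 87ed2d5, 93dd43c, a1c6f05, c87c8df, c8c6ce4, f86b872}.
Reachable from 5228f10: {5228f10}.
In 3706cbe's history but not 5228f10's: {1058d79, 2387dca, 3706cbe, 73ba886, 834acf1, 87ed2d5, 93dd43c, a1c6f05, c87c8df, c8c6ce4, f86b872} — 11 commits.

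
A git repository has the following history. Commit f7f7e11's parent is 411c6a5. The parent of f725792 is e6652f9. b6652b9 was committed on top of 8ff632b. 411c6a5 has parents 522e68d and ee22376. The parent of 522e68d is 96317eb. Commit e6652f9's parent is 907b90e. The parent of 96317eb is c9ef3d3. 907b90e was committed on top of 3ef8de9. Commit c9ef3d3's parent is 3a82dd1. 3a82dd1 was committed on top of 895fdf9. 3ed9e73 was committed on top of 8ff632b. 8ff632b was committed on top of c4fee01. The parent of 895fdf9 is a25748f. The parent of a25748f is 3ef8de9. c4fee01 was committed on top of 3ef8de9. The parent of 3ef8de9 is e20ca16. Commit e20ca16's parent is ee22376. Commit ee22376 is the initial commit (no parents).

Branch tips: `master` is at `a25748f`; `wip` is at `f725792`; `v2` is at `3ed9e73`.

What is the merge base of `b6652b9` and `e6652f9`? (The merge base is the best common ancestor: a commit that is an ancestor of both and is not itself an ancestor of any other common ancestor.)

Ancestors of b6652b9: {3ef8de9, 8ff632b, b6652b9, c4fee01, e20ca16, ee22376}.
Ancestors of e6652f9: {3ef8de9, 907b90e, e20ca16, e6652f9, ee22376}.
Common ancestors: {3ef8de9, e20ca16, ee22376}.
Among these, 3ef8de9 is not an ancestor of any other common ancestor — it is the merge base.

3ef8de9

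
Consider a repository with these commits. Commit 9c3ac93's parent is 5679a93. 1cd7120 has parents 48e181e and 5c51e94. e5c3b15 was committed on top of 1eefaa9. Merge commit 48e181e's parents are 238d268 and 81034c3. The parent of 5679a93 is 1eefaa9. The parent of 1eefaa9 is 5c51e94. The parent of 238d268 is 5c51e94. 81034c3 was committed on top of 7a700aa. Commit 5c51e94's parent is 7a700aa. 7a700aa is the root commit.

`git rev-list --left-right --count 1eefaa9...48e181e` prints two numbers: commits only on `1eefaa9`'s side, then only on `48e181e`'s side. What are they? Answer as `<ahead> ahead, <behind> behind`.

1 ahead, 3 behind

Reachable from 1eefaa9: {1eefaa9, 5c51e94, 7a700aa}.
Reachable from 48e181e: {238d268, 48e181e, 5c51e94, 7a700aa, 81034c3}.
Only in 1eefaa9's history (ahead): {1eefaa9} — 1.
Only in 48e181e's history (behind): {238d268, 48e181e, 81034c3} — 3.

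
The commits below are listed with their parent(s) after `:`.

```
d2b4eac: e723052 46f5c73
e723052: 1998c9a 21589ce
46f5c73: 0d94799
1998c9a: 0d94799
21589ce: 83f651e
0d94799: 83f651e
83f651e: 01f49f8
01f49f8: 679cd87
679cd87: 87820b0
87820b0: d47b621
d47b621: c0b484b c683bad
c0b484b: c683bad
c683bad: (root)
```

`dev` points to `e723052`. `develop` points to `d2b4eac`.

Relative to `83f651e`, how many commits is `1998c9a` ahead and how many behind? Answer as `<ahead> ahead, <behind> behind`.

Reachable from 1998c9a: {01f49f8, 0d94799, 1998c9a, 679cd87, 83f651e, 87820b0, c0b484b, c683bad, d47b621}.
Reachable from 83f651e: {01f49f8, 679cd87, 83f651e, 87820b0, c0b484b, c683bad, d47b621}.
Only in 1998c9a's history (ahead): {0d94799, 1998c9a} — 2.
Only in 83f651e's history (behind): {} — 0.

2 ahead, 0 behind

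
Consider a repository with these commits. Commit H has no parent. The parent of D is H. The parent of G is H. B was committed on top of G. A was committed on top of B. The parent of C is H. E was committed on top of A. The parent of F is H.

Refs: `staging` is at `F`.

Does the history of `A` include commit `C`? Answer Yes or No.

No

Ancestors of A: {A, B, G, H}.
C is not in that set, so it is not an ancestor of A.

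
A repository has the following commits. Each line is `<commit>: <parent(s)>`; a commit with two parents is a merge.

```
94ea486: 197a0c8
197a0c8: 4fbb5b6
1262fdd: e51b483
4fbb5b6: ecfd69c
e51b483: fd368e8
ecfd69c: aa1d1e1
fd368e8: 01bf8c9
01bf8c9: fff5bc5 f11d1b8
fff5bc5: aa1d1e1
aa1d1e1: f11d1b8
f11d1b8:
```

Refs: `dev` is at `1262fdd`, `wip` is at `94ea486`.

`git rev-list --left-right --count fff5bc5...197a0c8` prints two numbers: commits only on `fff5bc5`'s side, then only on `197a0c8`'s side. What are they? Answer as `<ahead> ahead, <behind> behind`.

Reachable from fff5bc5: {aa1d1e1, f11d1b8, fff5bc5}.
Reachable from 197a0c8: {197a0c8, 4fbb5b6, aa1d1e1, ecfd69c, f11d1b8}.
Only in fff5bc5's history (ahead): {fff5bc5} — 1.
Only in 197a0c8's history (behind): {197a0c8, 4fbb5b6, ecfd69c} — 3.

1 ahead, 3 behind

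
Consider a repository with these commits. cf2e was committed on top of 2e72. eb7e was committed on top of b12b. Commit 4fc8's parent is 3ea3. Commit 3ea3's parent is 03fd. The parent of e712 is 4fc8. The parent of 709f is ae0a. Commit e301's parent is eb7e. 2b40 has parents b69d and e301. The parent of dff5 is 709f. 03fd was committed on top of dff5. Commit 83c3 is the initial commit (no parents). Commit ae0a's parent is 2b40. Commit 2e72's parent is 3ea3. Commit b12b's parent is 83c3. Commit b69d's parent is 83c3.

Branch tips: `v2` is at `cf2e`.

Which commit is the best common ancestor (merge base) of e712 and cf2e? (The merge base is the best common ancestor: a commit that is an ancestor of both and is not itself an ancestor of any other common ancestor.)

Ancestors of e712: {03fd, 2b40, 3ea3, 4fc8, 709f, 83c3, ae0a, b12b, b69d, dff5, e301, e712, eb7e}.
Ancestors of cf2e: {03fd, 2b40, 2e72, 3ea3, 709f, 83c3, ae0a, b12b, b69d, cf2e, dff5, e301, eb7e}.
Common ancestors: {03fd, 2b40, 3ea3, 709f, 83c3, ae0a, b12b, b69d, dff5, e301, eb7e}.
Among these, 3ea3 is not an ancestor of any other common ancestor — it is the merge base.

3ea3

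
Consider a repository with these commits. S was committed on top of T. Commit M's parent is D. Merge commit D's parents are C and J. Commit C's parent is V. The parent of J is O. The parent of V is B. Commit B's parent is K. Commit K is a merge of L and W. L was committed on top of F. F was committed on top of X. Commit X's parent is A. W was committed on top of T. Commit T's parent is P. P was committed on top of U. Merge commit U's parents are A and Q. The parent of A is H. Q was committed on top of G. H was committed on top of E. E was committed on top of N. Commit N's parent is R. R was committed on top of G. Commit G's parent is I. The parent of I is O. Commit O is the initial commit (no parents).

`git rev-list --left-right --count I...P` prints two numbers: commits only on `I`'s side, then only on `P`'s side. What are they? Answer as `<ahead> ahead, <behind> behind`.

Reachable from I: {I, O}.
Reachable from P: {A, E, G, H, I, N, O, P, Q, R, U}.
Only in I's history (ahead): {} — 0.
Only in P's history (behind): {A, E, G, H, N, P, Q, R, U} — 9.

0 ahead, 9 behind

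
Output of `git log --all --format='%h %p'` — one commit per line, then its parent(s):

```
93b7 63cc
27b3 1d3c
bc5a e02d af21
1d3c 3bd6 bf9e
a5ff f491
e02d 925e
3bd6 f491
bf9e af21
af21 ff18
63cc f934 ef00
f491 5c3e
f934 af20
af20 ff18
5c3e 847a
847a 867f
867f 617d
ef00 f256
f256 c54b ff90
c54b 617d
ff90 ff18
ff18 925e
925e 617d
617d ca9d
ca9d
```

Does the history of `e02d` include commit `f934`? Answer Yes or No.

Ancestors of e02d: {617d, 925e, ca9d, e02d}.
f934 is not in that set, so it is not an ancestor of e02d.

No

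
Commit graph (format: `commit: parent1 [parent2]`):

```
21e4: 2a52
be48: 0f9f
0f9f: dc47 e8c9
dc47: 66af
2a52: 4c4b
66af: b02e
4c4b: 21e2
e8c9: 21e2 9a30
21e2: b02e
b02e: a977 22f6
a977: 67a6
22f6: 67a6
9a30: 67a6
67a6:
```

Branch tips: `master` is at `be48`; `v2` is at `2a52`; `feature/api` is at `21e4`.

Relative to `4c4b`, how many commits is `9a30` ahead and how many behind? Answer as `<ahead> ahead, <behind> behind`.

1 ahead, 5 behind

Reachable from 9a30: {67a6, 9a30}.
Reachable from 4c4b: {21e2, 22f6, 4c4b, 67a6, a977, b02e}.
Only in 9a30's history (ahead): {9a30} — 1.
Only in 4c4b's history (behind): {21e2, 22f6, 4c4b, a977, b02e} — 5.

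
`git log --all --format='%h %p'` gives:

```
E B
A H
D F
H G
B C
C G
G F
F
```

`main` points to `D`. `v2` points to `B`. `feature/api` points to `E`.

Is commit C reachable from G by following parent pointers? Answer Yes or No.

Ancestors of G: {F, G}.
C is not in that set, so it is not an ancestor of G.

No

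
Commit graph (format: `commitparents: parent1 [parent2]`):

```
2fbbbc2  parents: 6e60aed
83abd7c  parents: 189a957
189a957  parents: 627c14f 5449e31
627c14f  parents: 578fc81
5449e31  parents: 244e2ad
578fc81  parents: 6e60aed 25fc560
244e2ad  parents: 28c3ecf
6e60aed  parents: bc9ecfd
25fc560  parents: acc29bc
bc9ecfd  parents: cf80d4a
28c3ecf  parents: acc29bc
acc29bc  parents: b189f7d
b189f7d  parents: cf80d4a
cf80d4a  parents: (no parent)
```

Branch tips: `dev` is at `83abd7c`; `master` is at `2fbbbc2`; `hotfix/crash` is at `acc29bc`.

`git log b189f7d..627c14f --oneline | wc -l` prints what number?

Reachable from 627c14f: {25fc560, 578fc81, 627c14f, 6e60aed, acc29bc, b189f7d, bc9ecfd, cf80d4a}.
Reachable from b189f7d: {b189f7d, cf80d4a}.
In 627c14f's history but not b189f7d's: {25fc560, 578fc81, 627c14f, 6e60aed, acc29bc, bc9ecfd} — 6 commits.

6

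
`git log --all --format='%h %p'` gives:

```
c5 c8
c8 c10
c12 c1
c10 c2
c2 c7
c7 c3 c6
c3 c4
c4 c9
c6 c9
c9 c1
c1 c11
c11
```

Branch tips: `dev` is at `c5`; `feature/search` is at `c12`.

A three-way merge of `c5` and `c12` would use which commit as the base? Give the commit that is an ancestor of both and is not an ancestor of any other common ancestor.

c1

Ancestors of c5: {c1, c10, c11, c2, c3, c4, c5, c6, c7, c8, c9}.
Ancestors of c12: {c1, c11, c12}.
Common ancestors: {c1, c11}.
Among these, c1 is not an ancestor of any other common ancestor — it is the merge base.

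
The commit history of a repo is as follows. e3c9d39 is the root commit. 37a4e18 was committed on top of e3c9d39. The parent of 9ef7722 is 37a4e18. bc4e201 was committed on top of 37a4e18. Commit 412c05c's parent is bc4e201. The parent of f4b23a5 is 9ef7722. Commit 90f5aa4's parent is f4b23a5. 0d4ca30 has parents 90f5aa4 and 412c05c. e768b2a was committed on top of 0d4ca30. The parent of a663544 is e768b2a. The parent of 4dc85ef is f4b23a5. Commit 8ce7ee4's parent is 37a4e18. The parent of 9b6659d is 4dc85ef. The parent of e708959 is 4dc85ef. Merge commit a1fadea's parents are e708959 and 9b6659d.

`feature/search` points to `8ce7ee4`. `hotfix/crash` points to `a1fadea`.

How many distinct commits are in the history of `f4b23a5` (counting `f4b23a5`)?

Walking parent pointers from f4b23a5: reachable set = {37a4e18, 9ef7722, e3c9d39, f4b23a5}.
That is 4 commits.

4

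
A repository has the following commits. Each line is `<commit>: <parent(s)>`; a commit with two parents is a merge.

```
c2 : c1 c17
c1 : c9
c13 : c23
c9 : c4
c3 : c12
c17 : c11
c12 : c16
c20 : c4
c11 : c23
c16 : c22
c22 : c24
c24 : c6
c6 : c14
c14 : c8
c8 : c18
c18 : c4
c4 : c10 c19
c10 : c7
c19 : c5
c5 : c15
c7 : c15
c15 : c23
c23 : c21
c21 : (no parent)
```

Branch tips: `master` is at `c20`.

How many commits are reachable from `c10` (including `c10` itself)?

5

Walking parent pointers from c10: reachable set = {c10, c15, c21, c23, c7}.
That is 5 commits.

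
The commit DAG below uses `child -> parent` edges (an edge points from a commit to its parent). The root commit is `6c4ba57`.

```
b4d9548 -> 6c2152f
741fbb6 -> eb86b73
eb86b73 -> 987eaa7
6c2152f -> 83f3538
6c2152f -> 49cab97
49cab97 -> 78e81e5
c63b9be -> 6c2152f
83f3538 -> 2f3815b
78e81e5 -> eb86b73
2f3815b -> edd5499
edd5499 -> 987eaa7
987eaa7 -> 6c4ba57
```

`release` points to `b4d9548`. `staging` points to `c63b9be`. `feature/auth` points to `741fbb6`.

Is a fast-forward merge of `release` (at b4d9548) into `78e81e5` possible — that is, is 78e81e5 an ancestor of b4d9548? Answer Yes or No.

A fast-forward from 78e81e5 to b4d9548 is possible iff 78e81e5 is an ancestor of b4d9548.
Ancestors of b4d9548: {2f3815b, 49cab97, 6c2152f, 6c4ba57, 78e81e5, 83f3538, 987eaa7, b4d9548, eb86b73, edd5499}.
78e81e5 is among them, so fast-forward is possible.

Yes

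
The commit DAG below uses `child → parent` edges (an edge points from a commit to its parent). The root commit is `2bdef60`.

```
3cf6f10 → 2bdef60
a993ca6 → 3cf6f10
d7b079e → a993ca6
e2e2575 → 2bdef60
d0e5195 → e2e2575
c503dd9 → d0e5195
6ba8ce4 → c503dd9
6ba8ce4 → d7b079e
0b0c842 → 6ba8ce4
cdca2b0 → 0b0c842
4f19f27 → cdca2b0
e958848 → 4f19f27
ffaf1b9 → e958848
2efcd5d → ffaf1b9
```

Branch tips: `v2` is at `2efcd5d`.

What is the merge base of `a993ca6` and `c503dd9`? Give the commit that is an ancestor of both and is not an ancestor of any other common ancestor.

2bdef60

Ancestors of a993ca6: {2bdef60, 3cf6f10, a993ca6}.
Ancestors of c503dd9: {2bdef60, c503dd9, d0e5195, e2e2575}.
Common ancestors: {2bdef60}.
The only common ancestor is 2bdef60, so it is the merge base.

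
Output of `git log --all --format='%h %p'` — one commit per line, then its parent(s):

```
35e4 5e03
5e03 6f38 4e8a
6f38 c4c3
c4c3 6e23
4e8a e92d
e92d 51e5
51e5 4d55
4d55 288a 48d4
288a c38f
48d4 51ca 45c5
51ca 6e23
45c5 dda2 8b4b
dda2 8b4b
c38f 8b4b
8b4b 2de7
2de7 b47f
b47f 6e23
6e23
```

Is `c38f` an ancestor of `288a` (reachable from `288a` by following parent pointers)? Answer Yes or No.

Yes

Ancestors of 288a (commits reachable by following parents): {288a, 2de7, 6e23, 8b4b, b47f, c38f}.
c38f is in that set, so it is an ancestor of 288a.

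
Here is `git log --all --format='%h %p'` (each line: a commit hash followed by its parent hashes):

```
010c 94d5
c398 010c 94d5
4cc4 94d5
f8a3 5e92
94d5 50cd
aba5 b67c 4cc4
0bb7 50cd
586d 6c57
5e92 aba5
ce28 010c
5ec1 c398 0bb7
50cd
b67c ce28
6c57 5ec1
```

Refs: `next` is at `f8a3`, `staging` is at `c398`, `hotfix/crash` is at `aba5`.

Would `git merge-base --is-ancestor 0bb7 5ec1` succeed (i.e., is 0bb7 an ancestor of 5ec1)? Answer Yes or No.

Yes

Ancestors of 5ec1 (commits reachable by following parents): {010c, 0bb7, 50cd, 5ec1, 94d5, c398}.
0bb7 is in that set, so it is an ancestor of 5ec1.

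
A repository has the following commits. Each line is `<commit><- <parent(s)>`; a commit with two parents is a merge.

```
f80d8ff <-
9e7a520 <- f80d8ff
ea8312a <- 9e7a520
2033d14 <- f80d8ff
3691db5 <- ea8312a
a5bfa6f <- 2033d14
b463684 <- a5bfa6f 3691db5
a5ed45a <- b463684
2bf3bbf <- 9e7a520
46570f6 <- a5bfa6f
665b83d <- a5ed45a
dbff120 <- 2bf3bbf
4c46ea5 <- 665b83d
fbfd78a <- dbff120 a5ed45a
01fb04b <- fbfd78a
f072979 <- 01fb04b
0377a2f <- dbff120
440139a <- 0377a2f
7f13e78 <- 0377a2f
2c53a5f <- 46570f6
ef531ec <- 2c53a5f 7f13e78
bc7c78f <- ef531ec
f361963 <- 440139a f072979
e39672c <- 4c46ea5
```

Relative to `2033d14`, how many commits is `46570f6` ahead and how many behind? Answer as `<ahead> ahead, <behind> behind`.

2 ahead, 0 behind

Reachable from 46570f6: {2033d14, 46570f6, a5bfa6f, f80d8ff}.
Reachable from 2033d14: {2033d14, f80d8ff}.
Only in 46570f6's history (ahead): {46570f6, a5bfa6f} — 2.
Only in 2033d14's history (behind): {} — 0.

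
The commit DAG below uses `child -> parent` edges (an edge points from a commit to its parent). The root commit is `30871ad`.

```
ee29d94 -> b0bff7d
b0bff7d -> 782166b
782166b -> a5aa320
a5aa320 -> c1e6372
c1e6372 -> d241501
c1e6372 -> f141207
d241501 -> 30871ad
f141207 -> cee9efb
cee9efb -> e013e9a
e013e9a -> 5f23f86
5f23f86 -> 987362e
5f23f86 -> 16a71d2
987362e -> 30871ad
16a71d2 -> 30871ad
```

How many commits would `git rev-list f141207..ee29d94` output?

6

Reachable from ee29d94: {16a71d2, 30871ad, 5f23f86, 782166b, 987362e, a5aa320, b0bff7d, c1e6372, cee9efb, d241501, e013e9a, ee29d94, f141207}.
Reachable from f141207: {16a71d2, 30871ad, 5f23f86, 987362e, cee9efb, e013e9a, f141207}.
In ee29d94's history but not f141207's: {782166b, a5aa320, b0bff7d, c1e6372, d241501, ee29d94} — 6 commits.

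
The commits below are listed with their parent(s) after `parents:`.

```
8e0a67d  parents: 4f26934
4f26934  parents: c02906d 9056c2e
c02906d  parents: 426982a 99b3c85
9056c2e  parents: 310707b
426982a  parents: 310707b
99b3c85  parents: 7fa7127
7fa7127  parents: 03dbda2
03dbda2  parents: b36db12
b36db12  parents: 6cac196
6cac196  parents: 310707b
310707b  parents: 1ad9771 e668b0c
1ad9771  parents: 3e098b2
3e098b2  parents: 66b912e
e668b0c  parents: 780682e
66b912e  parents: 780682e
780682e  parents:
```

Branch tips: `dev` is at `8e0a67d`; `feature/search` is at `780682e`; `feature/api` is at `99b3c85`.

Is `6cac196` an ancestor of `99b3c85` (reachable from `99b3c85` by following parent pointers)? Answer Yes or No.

Yes

Ancestors of 99b3c85 (commits reachable by following parents): {03dbda2, 1ad9771, 310707b, 3e098b2, 66b912e, 6cac196, 780682e, 7fa7127, 99b3c85, b36db12, e668b0c}.
6cac196 is in that set, so it is an ancestor of 99b3c85.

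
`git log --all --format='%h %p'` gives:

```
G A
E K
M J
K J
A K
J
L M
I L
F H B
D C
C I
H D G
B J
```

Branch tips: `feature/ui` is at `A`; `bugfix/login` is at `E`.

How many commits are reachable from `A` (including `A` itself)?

3

Walking parent pointers from A: reachable set = {A, J, K}.
That is 3 commits.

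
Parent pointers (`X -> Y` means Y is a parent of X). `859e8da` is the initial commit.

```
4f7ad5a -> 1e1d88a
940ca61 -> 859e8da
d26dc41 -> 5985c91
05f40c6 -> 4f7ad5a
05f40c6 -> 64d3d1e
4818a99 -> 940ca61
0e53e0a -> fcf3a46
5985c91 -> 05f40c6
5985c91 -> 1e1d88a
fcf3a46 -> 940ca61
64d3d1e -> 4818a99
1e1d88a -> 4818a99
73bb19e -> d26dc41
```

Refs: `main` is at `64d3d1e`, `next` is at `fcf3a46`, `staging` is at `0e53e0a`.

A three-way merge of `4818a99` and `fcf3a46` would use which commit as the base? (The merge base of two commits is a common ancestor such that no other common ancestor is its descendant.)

Ancestors of 4818a99: {4818a99, 859e8da, 940ca61}.
Ancestors of fcf3a46: {859e8da, 940ca61, fcf3a46}.
Common ancestors: {859e8da, 940ca61}.
Among these, 940ca61 is not an ancestor of any other common ancestor — it is the merge base.

940ca61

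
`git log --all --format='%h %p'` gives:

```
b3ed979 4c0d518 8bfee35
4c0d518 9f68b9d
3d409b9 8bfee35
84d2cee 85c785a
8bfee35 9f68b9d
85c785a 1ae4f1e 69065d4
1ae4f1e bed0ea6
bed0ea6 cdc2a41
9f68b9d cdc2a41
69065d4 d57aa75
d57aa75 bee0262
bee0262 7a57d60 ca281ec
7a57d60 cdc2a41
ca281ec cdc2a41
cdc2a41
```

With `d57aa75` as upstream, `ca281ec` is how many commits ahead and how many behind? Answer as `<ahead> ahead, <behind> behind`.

Reachable from ca281ec: {ca281ec, cdc2a41}.
Reachable from d57aa75: {7a57d60, bee0262, ca281ec, cdc2a41, d57aa75}.
Only in ca281ec's history (ahead): {} — 0.
Only in d57aa75's history (behind): {7a57d60, bee0262, d57aa75} — 3.

0 ahead, 3 behind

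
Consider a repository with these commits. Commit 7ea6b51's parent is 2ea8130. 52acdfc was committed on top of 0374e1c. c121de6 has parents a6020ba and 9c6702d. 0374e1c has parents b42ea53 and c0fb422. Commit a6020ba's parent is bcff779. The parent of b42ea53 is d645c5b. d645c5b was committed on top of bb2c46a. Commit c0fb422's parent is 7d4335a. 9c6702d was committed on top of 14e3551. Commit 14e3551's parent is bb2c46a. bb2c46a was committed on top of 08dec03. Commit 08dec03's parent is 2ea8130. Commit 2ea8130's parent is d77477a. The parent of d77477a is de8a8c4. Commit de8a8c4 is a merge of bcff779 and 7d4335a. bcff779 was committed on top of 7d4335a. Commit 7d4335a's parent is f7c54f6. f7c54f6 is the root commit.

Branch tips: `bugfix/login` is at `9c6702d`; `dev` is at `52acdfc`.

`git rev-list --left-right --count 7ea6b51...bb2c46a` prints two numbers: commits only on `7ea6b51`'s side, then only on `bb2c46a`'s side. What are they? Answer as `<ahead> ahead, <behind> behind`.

1 ahead, 2 behind

Reachable from 7ea6b51: {2ea8130, 7d4335a, 7ea6b51, bcff779, d77477a, de8a8c4, f7c54f6}.
Reachable from bb2c46a: {08dec03, 2ea8130, 7d4335a, bb2c46a, bcff779, d77477a, de8a8c4, f7c54f6}.
Only in 7ea6b51's history (ahead): {7ea6b51} — 1.
Only in bb2c46a's history (behind): {08dec03, bb2c46a} — 2.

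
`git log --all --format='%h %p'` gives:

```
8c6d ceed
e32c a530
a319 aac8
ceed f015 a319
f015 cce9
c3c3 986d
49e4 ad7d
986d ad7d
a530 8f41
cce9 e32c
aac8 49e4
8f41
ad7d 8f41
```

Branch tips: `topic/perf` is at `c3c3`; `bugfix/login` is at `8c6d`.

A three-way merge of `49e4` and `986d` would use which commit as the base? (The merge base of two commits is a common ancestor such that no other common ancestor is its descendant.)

Ancestors of 49e4: {49e4, 8f41, ad7d}.
Ancestors of 986d: {8f41, 986d, ad7d}.
Common ancestors: {8f41, ad7d}.
Among these, ad7d is not an ancestor of any other common ancestor — it is the merge base.

ad7d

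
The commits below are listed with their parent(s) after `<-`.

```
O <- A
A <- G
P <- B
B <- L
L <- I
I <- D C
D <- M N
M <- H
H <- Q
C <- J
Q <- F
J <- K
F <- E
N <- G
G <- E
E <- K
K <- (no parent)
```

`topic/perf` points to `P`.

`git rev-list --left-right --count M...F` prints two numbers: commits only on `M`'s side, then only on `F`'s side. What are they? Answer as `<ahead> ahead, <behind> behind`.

3 ahead, 0 behind

Reachable from M: {E, F, H, K, M, Q}.
Reachable from F: {E, F, K}.
Only in M's history (ahead): {H, M, Q} — 3.
Only in F's history (behind): {} — 0.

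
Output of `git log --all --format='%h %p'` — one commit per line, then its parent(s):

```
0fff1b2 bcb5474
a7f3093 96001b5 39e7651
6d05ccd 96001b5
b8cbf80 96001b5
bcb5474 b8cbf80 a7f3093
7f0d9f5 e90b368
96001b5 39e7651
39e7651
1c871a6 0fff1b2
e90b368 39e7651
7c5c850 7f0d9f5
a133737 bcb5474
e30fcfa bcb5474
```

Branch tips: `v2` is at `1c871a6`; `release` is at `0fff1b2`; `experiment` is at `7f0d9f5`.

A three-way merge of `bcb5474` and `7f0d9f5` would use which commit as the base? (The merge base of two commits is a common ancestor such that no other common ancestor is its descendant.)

39e7651

Ancestors of bcb5474: {39e7651, 96001b5, a7f3093, b8cbf80, bcb5474}.
Ancestors of 7f0d9f5: {39e7651, 7f0d9f5, e90b368}.
Common ancestors: {39e7651}.
The only common ancestor is 39e7651, so it is the merge base.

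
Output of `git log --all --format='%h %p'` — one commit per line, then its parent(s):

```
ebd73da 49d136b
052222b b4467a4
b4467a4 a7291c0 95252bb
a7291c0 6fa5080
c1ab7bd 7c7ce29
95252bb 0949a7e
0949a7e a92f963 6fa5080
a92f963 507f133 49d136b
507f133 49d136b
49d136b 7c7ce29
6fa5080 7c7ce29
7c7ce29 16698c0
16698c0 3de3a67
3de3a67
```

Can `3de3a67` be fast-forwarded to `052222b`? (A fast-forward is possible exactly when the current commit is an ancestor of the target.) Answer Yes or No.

Yes

A fast-forward from 3de3a67 to 052222b is possible iff 3de3a67 is an ancestor of 052222b.
Ancestors of 052222b: {052222b, 0949a7e, 16698c0, 3de3a67, 49d136b, 507f133, 6fa5080, 7c7ce29, 95252bb, a7291c0, a92f963, b4467a4}.
3de3a67 is among them, so fast-forward is possible.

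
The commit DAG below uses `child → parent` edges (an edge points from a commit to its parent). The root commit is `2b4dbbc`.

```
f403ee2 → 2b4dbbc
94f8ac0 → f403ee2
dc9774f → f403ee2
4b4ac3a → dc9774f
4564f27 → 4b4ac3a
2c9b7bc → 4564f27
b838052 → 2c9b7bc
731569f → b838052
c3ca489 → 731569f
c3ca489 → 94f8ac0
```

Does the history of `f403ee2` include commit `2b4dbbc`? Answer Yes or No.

Yes

Ancestors of f403ee2 (commits reachable by following parents): {2b4dbbc, f403ee2}.
2b4dbbc is in that set, so it is an ancestor of f403ee2.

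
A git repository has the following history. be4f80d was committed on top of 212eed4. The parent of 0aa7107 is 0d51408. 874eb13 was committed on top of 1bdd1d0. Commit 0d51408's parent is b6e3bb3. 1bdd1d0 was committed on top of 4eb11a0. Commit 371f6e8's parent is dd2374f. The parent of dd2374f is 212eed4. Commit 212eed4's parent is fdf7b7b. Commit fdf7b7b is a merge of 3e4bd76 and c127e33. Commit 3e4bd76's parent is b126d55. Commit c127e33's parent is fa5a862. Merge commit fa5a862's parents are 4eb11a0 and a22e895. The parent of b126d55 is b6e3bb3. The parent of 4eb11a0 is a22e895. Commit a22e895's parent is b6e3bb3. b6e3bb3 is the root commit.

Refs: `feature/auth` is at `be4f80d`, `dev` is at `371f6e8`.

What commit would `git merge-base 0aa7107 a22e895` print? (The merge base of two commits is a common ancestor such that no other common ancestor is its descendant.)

b6e3bb3

Ancestors of 0aa7107: {0aa7107, 0d51408, b6e3bb3}.
Ancestors of a22e895: {a22e895, b6e3bb3}.
Common ancestors: {b6e3bb3}.
The only common ancestor is b6e3bb3, so it is the merge base.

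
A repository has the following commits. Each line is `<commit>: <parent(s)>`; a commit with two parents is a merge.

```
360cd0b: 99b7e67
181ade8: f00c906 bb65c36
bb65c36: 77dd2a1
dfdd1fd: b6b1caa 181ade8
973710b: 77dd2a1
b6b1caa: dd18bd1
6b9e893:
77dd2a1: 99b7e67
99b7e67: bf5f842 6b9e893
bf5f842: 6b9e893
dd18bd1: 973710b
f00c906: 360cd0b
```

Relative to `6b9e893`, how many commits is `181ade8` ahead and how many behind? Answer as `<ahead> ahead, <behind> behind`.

7 ahead, 0 behind

Reachable from 181ade8: {181ade8, 360cd0b, 6b9e893, 77dd2a1, 99b7e67, bb65c36, bf5f842, f00c906}.
Reachable from 6b9e893: {6b9e893}.
Only in 181ade8's history (ahead): {181ade8, 360cd0b, 77dd2a1, 99b7e67, bb65c36, bf5f842, f00c906} — 7.
Only in 6b9e893's history (behind): {} — 0.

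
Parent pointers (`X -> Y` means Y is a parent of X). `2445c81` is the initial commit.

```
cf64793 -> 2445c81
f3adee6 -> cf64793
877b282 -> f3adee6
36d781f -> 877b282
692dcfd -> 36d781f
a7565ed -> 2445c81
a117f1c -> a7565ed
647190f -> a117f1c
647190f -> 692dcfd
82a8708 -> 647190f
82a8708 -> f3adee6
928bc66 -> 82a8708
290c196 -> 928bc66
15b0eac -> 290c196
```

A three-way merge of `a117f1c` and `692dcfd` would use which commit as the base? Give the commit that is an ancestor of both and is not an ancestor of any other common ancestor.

Ancestors of a117f1c: {2445c81, a117f1c, a7565ed}.
Ancestors of 692dcfd: {2445c81, 36d781f, 692dcfd, 877b282, cf64793, f3adee6}.
Common ancestors: {2445c81}.
The only common ancestor is 2445c81, so it is the merge base.

2445c81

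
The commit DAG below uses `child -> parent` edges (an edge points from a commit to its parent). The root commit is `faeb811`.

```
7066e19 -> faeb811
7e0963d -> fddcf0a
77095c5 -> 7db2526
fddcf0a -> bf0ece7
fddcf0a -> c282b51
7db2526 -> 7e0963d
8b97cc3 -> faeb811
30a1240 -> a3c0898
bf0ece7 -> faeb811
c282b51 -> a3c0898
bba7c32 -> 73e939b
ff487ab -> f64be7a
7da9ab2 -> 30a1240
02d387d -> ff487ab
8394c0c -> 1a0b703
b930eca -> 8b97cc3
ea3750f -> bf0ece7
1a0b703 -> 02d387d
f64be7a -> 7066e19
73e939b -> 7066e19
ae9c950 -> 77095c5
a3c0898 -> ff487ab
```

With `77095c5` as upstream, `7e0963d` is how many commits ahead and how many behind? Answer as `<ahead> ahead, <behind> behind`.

Reachable from 7e0963d: {7066e19, 7e0963d, a3c0898, bf0ece7, c282b51, f64be7a, faeb811, fddcf0a, ff487ab}.
Reachable from 77095c5: {7066e19, 77095c5, 7db2526, 7e0963d, a3c0898, bf0ece7, c282b51, f64be7a, faeb811, fddcf0a, ff487ab}.
Only in 7e0963d's history (ahead): {} — 0.
Only in 77095c5's history (behind): {77095c5, 7db2526} — 2.

0 ahead, 2 behind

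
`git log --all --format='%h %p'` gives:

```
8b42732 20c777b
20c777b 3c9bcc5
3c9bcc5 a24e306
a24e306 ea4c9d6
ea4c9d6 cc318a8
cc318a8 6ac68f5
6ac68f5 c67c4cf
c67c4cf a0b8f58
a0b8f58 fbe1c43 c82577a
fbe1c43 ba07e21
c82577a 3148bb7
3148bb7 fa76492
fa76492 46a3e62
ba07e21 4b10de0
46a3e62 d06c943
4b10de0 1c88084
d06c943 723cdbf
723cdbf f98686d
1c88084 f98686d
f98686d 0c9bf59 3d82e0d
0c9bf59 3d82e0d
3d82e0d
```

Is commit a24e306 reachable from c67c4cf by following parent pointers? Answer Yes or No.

Ancestors of c67c4cf: {0c9bf59, 1c88084, 3148bb7, 3d82e0d, 46a3e62, 4b10de0, 723cdbf, a0b8f58, ba07e21, c67c4cf, c82577a, d06c943, f98686d, fa76492, fbe1c43}.
a24e306 is not in that set, so it is not an ancestor of c67c4cf.

No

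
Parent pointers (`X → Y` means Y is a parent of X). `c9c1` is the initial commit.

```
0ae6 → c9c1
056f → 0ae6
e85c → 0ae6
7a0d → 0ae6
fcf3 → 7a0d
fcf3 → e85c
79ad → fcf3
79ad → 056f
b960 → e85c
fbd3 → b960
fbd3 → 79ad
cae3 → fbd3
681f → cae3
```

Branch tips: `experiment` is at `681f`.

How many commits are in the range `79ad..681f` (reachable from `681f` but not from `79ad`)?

4

Reachable from 681f: {056f, 0ae6, 681f, 79ad, 7a0d, b960, c9c1, cae3, e85c, fbd3, fcf3}.
Reachable from 79ad: {056f, 0ae6, 79ad, 7a0d, c9c1, e85c, fcf3}.
In 681f's history but not 79ad's: {681f, b960, cae3, fbd3} — 4 commits.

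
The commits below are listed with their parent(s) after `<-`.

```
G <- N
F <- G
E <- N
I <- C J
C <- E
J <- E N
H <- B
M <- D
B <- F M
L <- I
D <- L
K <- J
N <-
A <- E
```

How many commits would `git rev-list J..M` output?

5

Reachable from M: {C, D, E, I, J, L, M, N}.
Reachable from J: {E, J, N}.
In M's history but not J's: {C, D, I, L, M} — 5 commits.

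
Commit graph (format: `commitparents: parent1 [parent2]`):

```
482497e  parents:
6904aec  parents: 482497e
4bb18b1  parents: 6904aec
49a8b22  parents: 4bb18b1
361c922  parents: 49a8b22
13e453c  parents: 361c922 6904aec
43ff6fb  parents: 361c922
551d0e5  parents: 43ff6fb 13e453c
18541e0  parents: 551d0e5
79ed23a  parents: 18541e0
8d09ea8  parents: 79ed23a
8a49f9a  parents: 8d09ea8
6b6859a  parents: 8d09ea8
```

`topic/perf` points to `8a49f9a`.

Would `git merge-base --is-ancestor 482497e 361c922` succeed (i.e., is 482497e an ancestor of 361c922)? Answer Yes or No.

Yes

Ancestors of 361c922 (commits reachable by following parents): {361c922, 482497e, 49a8b22, 4bb18b1, 6904aec}.
482497e is in that set, so it is an ancestor of 361c922.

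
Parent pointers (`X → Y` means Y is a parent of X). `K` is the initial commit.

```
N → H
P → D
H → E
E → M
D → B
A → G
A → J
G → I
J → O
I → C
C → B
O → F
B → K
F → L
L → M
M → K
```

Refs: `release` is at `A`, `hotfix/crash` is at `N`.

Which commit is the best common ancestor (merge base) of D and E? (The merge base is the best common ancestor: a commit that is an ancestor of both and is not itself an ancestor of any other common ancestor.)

Ancestors of D: {B, D, K}.
Ancestors of E: {E, K, M}.
Common ancestors: {K}.
The only common ancestor is K, so it is the merge base.

K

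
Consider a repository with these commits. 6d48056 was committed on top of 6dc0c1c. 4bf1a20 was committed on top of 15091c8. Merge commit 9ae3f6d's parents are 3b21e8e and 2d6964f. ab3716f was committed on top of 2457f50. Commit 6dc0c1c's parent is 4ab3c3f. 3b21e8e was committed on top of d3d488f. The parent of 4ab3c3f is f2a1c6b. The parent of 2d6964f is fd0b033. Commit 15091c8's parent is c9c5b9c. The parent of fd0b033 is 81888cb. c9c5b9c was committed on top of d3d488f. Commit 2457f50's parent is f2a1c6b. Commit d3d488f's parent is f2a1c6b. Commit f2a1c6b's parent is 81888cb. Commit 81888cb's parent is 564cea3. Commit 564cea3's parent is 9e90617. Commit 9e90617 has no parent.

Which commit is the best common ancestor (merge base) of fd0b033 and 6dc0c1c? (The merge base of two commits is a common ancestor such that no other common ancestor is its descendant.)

Ancestors of fd0b033: {564cea3, 81888cb, 9e90617, fd0b033}.
Ancestors of 6dc0c1c: {4ab3c3f, 564cea3, 6dc0c1c, 81888cb, 9e90617, f2a1c6b}.
Common ancestors: {564cea3, 81888cb, 9e90617}.
Among these, 81888cb is not an ancestor of any other common ancestor — it is the merge base.

81888cb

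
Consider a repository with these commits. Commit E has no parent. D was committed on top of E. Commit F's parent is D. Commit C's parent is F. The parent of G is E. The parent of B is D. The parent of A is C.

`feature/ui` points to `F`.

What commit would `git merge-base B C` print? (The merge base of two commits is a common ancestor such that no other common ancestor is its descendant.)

D

Ancestors of B: {B, D, E}.
Ancestors of C: {C, D, E, F}.
Common ancestors: {D, E}.
Among these, D is not an ancestor of any other common ancestor — it is the merge base.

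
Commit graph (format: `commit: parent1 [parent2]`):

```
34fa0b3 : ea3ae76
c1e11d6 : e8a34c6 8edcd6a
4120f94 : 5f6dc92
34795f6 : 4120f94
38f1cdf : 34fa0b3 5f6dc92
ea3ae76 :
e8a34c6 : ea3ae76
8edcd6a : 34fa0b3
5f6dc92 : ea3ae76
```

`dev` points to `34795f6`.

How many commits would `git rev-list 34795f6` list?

Walking parent pointers from 34795f6: reachable set = {34795f6, 4120f94, 5f6dc92, ea3ae76}.
That is 4 commits.

4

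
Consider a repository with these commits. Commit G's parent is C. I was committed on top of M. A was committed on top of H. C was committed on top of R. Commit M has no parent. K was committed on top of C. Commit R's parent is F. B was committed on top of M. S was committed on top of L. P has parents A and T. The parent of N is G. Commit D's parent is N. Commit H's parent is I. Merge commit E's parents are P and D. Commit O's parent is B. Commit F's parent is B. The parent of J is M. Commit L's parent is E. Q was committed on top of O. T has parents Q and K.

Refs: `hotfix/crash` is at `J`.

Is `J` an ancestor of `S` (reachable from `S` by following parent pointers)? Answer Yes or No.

No

Ancestors of S: {A, B, C, D, E, F, G, H, I, K, L, M, N, O, P, Q, R, S, T}.
J is not in that set, so it is not an ancestor of S.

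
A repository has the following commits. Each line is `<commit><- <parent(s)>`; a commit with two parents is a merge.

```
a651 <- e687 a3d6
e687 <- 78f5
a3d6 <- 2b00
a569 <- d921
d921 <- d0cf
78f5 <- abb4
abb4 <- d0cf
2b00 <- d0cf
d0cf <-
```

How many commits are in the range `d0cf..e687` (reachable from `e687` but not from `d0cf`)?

Reachable from e687: {78f5, abb4, d0cf, e687}.
Reachable from d0cf: {d0cf}.
In e687's history but not d0cf's: {78f5, abb4, e687} — 3 commits.

3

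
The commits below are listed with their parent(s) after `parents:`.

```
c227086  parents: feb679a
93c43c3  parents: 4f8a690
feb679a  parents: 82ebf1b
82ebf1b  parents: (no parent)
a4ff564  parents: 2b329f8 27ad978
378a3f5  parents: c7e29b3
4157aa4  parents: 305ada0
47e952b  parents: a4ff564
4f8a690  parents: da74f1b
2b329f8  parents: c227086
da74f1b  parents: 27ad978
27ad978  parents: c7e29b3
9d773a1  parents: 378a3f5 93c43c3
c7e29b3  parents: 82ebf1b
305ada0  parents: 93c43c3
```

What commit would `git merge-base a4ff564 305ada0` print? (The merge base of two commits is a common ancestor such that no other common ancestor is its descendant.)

27ad978

Ancestors of a4ff564: {27ad978, 2b329f8, 82ebf1b, a4ff564, c227086, c7e29b3, feb679a}.
Ancestors of 305ada0: {27ad978, 305ada0, 4f8a690, 82ebf1b, 93c43c3, c7e29b3, da74f1b}.
Common ancestors: {27ad978, 82ebf1b, c7e29b3}.
Among these, 27ad978 is not an ancestor of any other common ancestor — it is the merge base.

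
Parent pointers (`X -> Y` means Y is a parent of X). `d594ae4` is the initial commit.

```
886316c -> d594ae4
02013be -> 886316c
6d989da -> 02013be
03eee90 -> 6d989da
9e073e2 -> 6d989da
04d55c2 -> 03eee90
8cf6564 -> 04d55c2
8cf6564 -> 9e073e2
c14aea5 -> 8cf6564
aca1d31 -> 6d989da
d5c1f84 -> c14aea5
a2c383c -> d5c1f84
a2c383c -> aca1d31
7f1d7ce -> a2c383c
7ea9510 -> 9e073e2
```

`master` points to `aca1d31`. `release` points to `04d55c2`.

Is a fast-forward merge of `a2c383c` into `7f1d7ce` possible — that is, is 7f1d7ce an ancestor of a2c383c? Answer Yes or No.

No

A fast-forward from 7f1d7ce to a2c383c is possible iff 7f1d7ce is an ancestor of a2c383c.
Ancestors of a2c383c: {02013be, 03eee90, 04d55c2, 6d989da, 886316c, 8cf6564, 9e073e2, a2c383c, aca1d31, c14aea5, d594ae4, d5c1f84}.
7f1d7ce is not among them, so fast-forward is not possible.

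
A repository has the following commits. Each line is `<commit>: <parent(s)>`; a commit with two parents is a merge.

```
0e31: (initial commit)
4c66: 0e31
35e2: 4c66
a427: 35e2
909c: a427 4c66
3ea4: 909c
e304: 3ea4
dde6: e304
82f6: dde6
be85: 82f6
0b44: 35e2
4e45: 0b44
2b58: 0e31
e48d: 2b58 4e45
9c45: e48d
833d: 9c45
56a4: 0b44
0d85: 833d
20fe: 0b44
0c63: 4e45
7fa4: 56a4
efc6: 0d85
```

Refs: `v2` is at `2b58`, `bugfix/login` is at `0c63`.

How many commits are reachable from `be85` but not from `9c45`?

7

Reachable from be85: {0e31, 35e2, 3ea4, 4c66, 82f6, 909c, a427, be85, dde6, e304}.
Reachable from 9c45: {0b44, 0e31, 2b58, 35e2, 4c66, 4e45, 9c45, e48d}.
In be85's history but not 9c45's: {3ea4, 82f6, 909c, a427, be85, dde6, e304} — 7 commits.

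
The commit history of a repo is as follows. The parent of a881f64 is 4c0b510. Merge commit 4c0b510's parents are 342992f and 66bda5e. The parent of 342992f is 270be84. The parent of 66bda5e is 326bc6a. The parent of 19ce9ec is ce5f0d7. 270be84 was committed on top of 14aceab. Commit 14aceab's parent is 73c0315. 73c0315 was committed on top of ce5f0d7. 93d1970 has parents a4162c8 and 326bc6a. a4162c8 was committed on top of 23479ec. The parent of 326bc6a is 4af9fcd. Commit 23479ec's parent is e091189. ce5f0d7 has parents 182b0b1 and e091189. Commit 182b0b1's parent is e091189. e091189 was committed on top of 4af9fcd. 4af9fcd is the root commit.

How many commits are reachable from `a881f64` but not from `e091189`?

10

Reachable from a881f64: {14aceab, 182b0b1, 270be84, 326bc6a, 342992f, 4af9fcd, 4c0b510, 66bda5e, 73c0315, a881f64, ce5f0d7, e091189}.
Reachable from e091189: {4af9fcd, e091189}.
In a881f64's history but not e091189's: {14aceab, 182b0b1, 270be84, 326bc6a, 342992f, 4c0b510, 66bda5e, 73c0315, a881f64, ce5f0d7} — 10 commits.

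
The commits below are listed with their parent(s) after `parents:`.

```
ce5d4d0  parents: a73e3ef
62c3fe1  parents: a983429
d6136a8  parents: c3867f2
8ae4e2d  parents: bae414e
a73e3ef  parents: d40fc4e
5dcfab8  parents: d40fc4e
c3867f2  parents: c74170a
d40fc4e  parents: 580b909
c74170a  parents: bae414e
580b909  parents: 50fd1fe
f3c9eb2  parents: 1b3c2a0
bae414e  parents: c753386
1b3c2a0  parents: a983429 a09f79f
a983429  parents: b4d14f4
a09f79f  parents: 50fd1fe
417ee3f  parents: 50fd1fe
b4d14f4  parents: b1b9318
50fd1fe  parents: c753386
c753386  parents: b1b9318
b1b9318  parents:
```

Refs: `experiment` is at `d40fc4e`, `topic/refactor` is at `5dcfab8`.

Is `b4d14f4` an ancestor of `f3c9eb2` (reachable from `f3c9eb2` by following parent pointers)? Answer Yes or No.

Yes

Ancestors of f3c9eb2 (commits reachable by following parents): {1b3c2a0, 50fd1fe, a09f79f, a983429, b1b9318, b4d14f4, c753386, f3c9eb2}.
b4d14f4 is in that set, so it is an ancestor of f3c9eb2.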